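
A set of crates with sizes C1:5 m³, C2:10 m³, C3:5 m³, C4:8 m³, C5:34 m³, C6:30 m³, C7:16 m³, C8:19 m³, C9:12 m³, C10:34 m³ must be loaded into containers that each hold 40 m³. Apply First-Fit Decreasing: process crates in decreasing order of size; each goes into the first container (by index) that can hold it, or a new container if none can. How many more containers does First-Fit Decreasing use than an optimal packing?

0

First-Fit Decreasing: [34,5] [34,5] [30,10] [19,16] [12,8] → 5 containers.
Total size 173 m³; any packing needs at least ⌈173/40⌉ = 5 containers.
So 5 is already optimal.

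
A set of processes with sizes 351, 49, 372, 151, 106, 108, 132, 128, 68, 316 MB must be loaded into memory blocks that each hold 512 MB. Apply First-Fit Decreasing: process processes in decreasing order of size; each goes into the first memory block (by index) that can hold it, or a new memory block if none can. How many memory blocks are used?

Sorted descending: 372, 351, 316, 151, 132, 128, 108, 106, 68, 49.
memory block 1: place 372 MB, 140 MB left
memory block 2: place 351 MB, 161 MB left
memory block 3: place 316 MB, 196 MB left
memory block 2: place 151 MB, 10 MB left
memory block 1: place 132 MB, 8 MB left
memory block 3: place 128 MB, 68 MB left
memory block 4: place 108 MB, 404 MB left
memory block 4: place 106 MB, 298 MB left
memory block 3: place 68 MB, 0 MB left
memory block 4: place 49 MB, 249 MB left

4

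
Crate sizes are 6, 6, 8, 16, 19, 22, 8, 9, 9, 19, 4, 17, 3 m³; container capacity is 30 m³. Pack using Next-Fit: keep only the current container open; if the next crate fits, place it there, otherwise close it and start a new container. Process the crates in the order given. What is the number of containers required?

6 m³ → container 1 (remaining 24 m³)
6 m³ → container 1 (remaining 18 m³)
8 m³ → container 1 (remaining 10 m³)
16 m³ → container 2 (remaining 14 m³)
19 m³ → container 3 (remaining 11 m³)
22 m³ → container 4 (remaining 8 m³)
8 m³ → container 4 (remaining 0 m³)
9 m³ → container 5 (remaining 21 m³)
9 m³ → container 5 (remaining 12 m³)
19 m³ → container 6 (remaining 11 m³)
4 m³ → container 6 (remaining 7 m³)
17 m³ → container 7 (remaining 13 m³)
3 m³ → container 7 (remaining 10 m³)

7 containers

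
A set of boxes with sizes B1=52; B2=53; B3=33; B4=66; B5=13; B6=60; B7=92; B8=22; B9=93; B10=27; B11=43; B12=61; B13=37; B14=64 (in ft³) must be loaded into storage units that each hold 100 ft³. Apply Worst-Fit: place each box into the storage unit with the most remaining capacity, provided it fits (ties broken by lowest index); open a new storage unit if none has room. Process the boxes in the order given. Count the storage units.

9 storage units

Put B1 (52 ft³) in storage unit 1; 48 ft³ remain.
Put B2 (53 ft³) in storage unit 2; 47 ft³ remain.
Put B3 (33 ft³) in storage unit 1; 15 ft³ remain.
Put B4 (66 ft³) in storage unit 3; 34 ft³ remain.
Put B5 (13 ft³) in storage unit 2; 34 ft³ remain.
Put B6 (60 ft³) in storage unit 4; 40 ft³ remain.
Put B7 (92 ft³) in storage unit 5; 8 ft³ remain.
Put B8 (22 ft³) in storage unit 4; 18 ft³ remain.
Put B9 (93 ft³) in storage unit 6; 7 ft³ remain.
Put B10 (27 ft³) in storage unit 2; 7 ft³ remain.
Put B11 (43 ft³) in storage unit 7; 57 ft³ remain.
Put B12 (61 ft³) in storage unit 8; 39 ft³ remain.
Put B13 (37 ft³) in storage unit 7; 20 ft³ remain.
Put B14 (64 ft³) in storage unit 9; 36 ft³ remain.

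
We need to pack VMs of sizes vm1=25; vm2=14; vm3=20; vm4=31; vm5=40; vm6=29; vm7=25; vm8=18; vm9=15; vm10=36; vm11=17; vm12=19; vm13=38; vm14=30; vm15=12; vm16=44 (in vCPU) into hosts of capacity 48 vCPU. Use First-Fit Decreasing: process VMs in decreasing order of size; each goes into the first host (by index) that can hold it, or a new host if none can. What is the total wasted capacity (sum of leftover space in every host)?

Sorted descending: 44, 40, 38, 36, 31, 30, 29, 25, 25, 20, 19, 18, 17, 15, 14, 12.
Put 44 vCPU in host 1; 4 vCPU remain.
Put 40 vCPU in host 2; 8 vCPU remain.
Put 38 vCPU in host 3; 10 vCPU remain.
Put 36 vCPU in host 4; 12 vCPU remain.
Put 31 vCPU in host 5; 17 vCPU remain.
Put 30 vCPU in host 6; 18 vCPU remain.
Put 29 vCPU in host 7; 19 vCPU remain.
Put 25 vCPU in host 8; 23 vCPU remain.
Put 25 vCPU in host 9; 23 vCPU remain.
Put 20 vCPU in host 8; 3 vCPU remain.
Put 19 vCPU in host 7; 0 vCPU remain.
Put 18 vCPU in host 6; 0 vCPU remain.
Put 17 vCPU in host 5; 0 vCPU remain.
Put 15 vCPU in host 9; 8 vCPU remain.
Put 14 vCPU in host 10; 34 vCPU remain.
Put 12 vCPU in host 4; 0 vCPU remain.
10 hosts × 48 vCPU = 480 vCPU; used 413 vCPU; unused 67 vCPU.

67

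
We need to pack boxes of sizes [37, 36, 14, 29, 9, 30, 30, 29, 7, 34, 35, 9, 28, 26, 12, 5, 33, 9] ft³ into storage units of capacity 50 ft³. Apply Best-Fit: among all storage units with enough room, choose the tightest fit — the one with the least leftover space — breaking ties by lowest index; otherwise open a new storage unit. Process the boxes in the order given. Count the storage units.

11 storage units

storage unit 1: place 37 ft³, 13 ft³ left
storage unit 2: place 36 ft³, 14 ft³ left
storage unit 2: place 14 ft³, 0 ft³ left
storage unit 3: place 29 ft³, 21 ft³ left
storage unit 1: place 9 ft³, 4 ft³ left
storage unit 4: place 30 ft³, 20 ft³ left
storage unit 5: place 30 ft³, 20 ft³ left
storage unit 6: place 29 ft³, 21 ft³ left
storage unit 4: place 7 ft³, 13 ft³ left
storage unit 7: place 34 ft³, 16 ft³ left
storage unit 8: place 35 ft³, 15 ft³ left
storage unit 4: place 9 ft³, 4 ft³ left
storage unit 9: place 28 ft³, 22 ft³ left
storage unit 10: place 26 ft³, 24 ft³ left
storage unit 8: place 12 ft³, 3 ft³ left
storage unit 7: place 5 ft³, 11 ft³ left
storage unit 11: place 33 ft³, 17 ft³ left
storage unit 7: place 9 ft³, 2 ft³ left
Final storage units: [37,9] [36,14] [29] [30,7,9] [30] [29] [34,5,9] [35,12] [28] [26] [33].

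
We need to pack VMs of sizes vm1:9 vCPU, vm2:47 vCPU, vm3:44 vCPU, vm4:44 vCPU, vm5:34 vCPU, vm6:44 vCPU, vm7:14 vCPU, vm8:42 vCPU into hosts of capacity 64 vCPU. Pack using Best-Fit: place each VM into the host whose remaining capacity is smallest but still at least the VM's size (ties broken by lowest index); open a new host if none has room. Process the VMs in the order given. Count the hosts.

Put vm1 (9 vCPU) in host 1; 55 vCPU remain.
Put vm2 (47 vCPU) in host 1; 8 vCPU remain.
Put vm3 (44 vCPU) in host 2; 20 vCPU remain.
Put vm4 (44 vCPU) in host 3; 20 vCPU remain.
Put vm5 (34 vCPU) in host 4; 30 vCPU remain.
Put vm6 (44 vCPU) in host 5; 20 vCPU remain.
Put vm7 (14 vCPU) in host 2; 6 vCPU remain.
Put vm8 (42 vCPU) in host 6; 22 vCPU remain.

6 hosts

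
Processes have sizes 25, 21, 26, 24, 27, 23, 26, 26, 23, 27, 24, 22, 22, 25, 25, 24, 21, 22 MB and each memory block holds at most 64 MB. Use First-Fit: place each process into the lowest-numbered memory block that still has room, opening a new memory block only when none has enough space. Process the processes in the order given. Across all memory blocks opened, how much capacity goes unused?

memory block 1: place 25 MB, 39 MB left
memory block 1: place 21 MB, 18 MB left
memory block 2: place 26 MB, 38 MB left
memory block 2: place 24 MB, 14 MB left
memory block 3: place 27 MB, 37 MB left
memory block 3: place 23 MB, 14 MB left
memory block 4: place 26 MB, 38 MB left
memory block 4: place 26 MB, 12 MB left
memory block 5: place 23 MB, 41 MB left
memory block 5: place 27 MB, 14 MB left
memory block 6: place 24 MB, 40 MB left
memory block 6: place 22 MB, 18 MB left
memory block 7: place 22 MB, 42 MB left
memory block 7: place 25 MB, 17 MB left
memory block 8: place 25 MB, 39 MB left
memory block 8: place 24 MB, 15 MB left
memory block 9: place 21 MB, 43 MB left
memory block 9: place 22 MB, 21 MB left
9 memory blocks × 64 MB = 576 MB; used 433 MB; unused 143 MB.

143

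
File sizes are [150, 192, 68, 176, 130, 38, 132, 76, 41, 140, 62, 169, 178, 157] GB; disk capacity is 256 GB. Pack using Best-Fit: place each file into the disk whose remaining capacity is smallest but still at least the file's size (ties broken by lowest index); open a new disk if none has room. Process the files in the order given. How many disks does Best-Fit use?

9

150 GB → disk 1 (remaining 106 GB)
192 GB → disk 2 (remaining 64 GB)
68 GB → disk 1 (remaining 38 GB)
176 GB → disk 3 (remaining 80 GB)
130 GB → disk 4 (remaining 126 GB)
38 GB → disk 1 (remaining 0 GB)
132 GB → disk 5 (remaining 124 GB)
76 GB → disk 3 (remaining 4 GB)
41 GB → disk 2 (remaining 23 GB)
140 GB → disk 6 (remaining 116 GB)
62 GB → disk 6 (remaining 54 GB)
169 GB → disk 7 (remaining 87 GB)
178 GB → disk 8 (remaining 78 GB)
157 GB → disk 9 (remaining 99 GB)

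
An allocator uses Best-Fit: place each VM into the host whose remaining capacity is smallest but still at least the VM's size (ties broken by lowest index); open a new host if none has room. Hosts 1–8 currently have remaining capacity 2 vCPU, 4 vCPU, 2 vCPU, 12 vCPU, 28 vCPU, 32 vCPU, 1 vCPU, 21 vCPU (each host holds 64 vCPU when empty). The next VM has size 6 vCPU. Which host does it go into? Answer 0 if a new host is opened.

Hosts with room: host 4 (12 vCPU), host 5 (28 vCPU), host 6 (32 vCPU), host 8 (21 vCPU).
Tightest fit is host 4 with 12 vCPU free.

4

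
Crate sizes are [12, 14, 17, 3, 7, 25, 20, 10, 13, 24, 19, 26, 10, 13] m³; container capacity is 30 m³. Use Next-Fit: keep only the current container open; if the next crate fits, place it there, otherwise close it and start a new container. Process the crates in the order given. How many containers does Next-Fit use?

9 containers

12 m³ → container 1 (remaining 18 m³)
14 m³ → container 1 (remaining 4 m³)
17 m³ → container 2 (remaining 13 m³)
3 m³ → container 2 (remaining 10 m³)
7 m³ → container 2 (remaining 3 m³)
25 m³ → container 3 (remaining 5 m³)
20 m³ → container 4 (remaining 10 m³)
10 m³ → container 4 (remaining 0 m³)
13 m³ → container 5 (remaining 17 m³)
24 m³ → container 6 (remaining 6 m³)
19 m³ → container 7 (remaining 11 m³)
26 m³ → container 8 (remaining 4 m³)
10 m³ → container 9 (remaining 20 m³)
13 m³ → container 9 (remaining 7 m³)
Final containers: [12,14] [17,3,7] [25] [20,10] [13] [24] [19] [26] [10,13].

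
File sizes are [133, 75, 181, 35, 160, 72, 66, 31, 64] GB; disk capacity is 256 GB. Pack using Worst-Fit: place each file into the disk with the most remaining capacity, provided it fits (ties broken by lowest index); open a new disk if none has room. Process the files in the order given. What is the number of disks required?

disk 1: place 133 GB, 123 GB left
disk 1: place 75 GB, 48 GB left
disk 2: place 181 GB, 75 GB left
disk 2: place 35 GB, 40 GB left
disk 3: place 160 GB, 96 GB left
disk 3: place 72 GB, 24 GB left
disk 4: place 66 GB, 190 GB left
disk 4: place 31 GB, 159 GB left
disk 4: place 64 GB, 95 GB left

4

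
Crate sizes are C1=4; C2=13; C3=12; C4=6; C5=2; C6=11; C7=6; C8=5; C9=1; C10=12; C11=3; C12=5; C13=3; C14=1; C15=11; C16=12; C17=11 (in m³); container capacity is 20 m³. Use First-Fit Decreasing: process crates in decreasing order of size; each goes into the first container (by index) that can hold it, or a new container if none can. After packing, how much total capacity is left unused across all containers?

22

Sorted descending: 13, 12, 12, 12, 11, 11, 11, 6, 6, 5, 5, 4, 3, 3, 2, 1, 1.
13 m³ → container 1 (remaining 7 m³)
12 m³ → container 2 (remaining 8 m³)
12 m³ → container 3 (remaining 8 m³)
12 m³ → container 4 (remaining 8 m³)
11 m³ → container 5 (remaining 9 m³)
11 m³ → container 6 (remaining 9 m³)
11 m³ → container 7 (remaining 9 m³)
6 m³ → container 1 (remaining 1 m³)
6 m³ → container 2 (remaining 2 m³)
5 m³ → container 3 (remaining 3 m³)
5 m³ → container 4 (remaining 3 m³)
4 m³ → container 5 (remaining 5 m³)
3 m³ → container 3 (remaining 0 m³)
3 m³ → container 4 (remaining 0 m³)
2 m³ → container 2 (remaining 0 m³)
1 m³ → container 1 (remaining 0 m³)
1 m³ → container 5 (remaining 4 m³)
7 containers × 20 m³ = 140 m³; used 118 m³; unused 22 m³.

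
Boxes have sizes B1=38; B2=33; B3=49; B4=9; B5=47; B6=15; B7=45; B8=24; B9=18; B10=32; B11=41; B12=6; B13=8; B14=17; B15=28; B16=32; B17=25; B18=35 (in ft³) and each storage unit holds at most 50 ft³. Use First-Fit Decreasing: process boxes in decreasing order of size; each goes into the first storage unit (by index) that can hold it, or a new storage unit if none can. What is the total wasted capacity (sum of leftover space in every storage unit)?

48

Sorted descending: 49, 47, 45, 41, 38, 35, 33, 32, 32, 28, 25, 24, 18, 17, 15, 9, 8, 6.
Put 49 ft³ in storage unit 1; 1 ft³ remain.
Put 47 ft³ in storage unit 2; 3 ft³ remain.
Put 45 ft³ in storage unit 3; 5 ft³ remain.
Put 41 ft³ in storage unit 4; 9 ft³ remain.
Put 38 ft³ in storage unit 5; 12 ft³ remain.
Put 35 ft³ in storage unit 6; 15 ft³ remain.
Put 33 ft³ in storage unit 7; 17 ft³ remain.
Put 32 ft³ in storage unit 8; 18 ft³ remain.
Put 32 ft³ in storage unit 9; 18 ft³ remain.
Put 28 ft³ in storage unit 10; 22 ft³ remain.
Put 25 ft³ in storage unit 11; 25 ft³ remain.
Put 24 ft³ in storage unit 11; 1 ft³ remain.
Put 18 ft³ in storage unit 8; 0 ft³ remain.
Put 17 ft³ in storage unit 7; 0 ft³ remain.
Put 15 ft³ in storage unit 6; 0 ft³ remain.
Put 9 ft³ in storage unit 4; 0 ft³ remain.
Put 8 ft³ in storage unit 5; 4 ft³ remain.
Put 6 ft³ in storage unit 9; 12 ft³ remain.
11 storage units × 50 ft³ = 550 ft³; used 502 ft³; unused 48 ft³.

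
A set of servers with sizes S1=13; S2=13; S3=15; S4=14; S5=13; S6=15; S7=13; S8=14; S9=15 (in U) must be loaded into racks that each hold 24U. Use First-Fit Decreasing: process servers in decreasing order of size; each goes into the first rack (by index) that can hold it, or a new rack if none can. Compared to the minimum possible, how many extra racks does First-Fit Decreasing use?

First-Fit Decreasing: [15] [15] [15] [14] [14] [13] [13] [13] [13] → 9 racks.
9 servers exceed 12U (half the capacity), and no two of those can share a rack, so at least 9 racks are needed.
So 9 is already optimal.

0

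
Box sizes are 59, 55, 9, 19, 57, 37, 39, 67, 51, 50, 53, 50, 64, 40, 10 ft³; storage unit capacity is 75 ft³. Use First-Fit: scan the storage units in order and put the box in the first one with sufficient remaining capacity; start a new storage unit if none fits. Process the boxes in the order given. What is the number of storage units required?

Put 59 ft³ in storage unit 1; 16 ft³ remain.
Put 55 ft³ in storage unit 2; 20 ft³ remain.
Put 9 ft³ in storage unit 1; 7 ft³ remain.
Put 19 ft³ in storage unit 2; 1 ft³ remain.
Put 57 ft³ in storage unit 3; 18 ft³ remain.
Put 37 ft³ in storage unit 4; 38 ft³ remain.
Put 39 ft³ in storage unit 5; 36 ft³ remain.
Put 67 ft³ in storage unit 6; 8 ft³ remain.
Put 51 ft³ in storage unit 7; 24 ft³ remain.
Put 50 ft³ in storage unit 8; 25 ft³ remain.
Put 53 ft³ in storage unit 9; 22 ft³ remain.
Put 50 ft³ in storage unit 10; 25 ft³ remain.
Put 64 ft³ in storage unit 11; 11 ft³ remain.
Put 40 ft³ in storage unit 12; 35 ft³ remain.
Put 10 ft³ in storage unit 3; 8 ft³ remain.

12 storage units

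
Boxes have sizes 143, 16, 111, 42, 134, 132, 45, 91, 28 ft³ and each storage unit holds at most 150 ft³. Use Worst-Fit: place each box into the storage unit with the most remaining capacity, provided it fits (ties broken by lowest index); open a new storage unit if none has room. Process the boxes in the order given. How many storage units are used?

Put 143 ft³ in storage unit 1; 7 ft³ remain.
Put 16 ft³ in storage unit 2; 134 ft³ remain.
Put 111 ft³ in storage unit 2; 23 ft³ remain.
Put 42 ft³ in storage unit 3; 108 ft³ remain.
Put 134 ft³ in storage unit 4; 16 ft³ remain.
Put 132 ft³ in storage unit 5; 18 ft³ remain.
Put 45 ft³ in storage unit 3; 63 ft³ remain.
Put 91 ft³ in storage unit 6; 59 ft³ remain.
Put 28 ft³ in storage unit 3; 35 ft³ remain.
Final storage units: [143] [16,111] [42,45,28] [134] [132] [91].

6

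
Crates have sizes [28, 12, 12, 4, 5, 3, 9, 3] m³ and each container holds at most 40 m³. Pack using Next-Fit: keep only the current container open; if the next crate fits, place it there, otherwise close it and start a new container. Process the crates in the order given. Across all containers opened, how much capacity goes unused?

28 m³ → container 1 (remaining 12 m³)
12 m³ → container 1 (remaining 0 m³)
12 m³ → container 2 (remaining 28 m³)
4 m³ → container 2 (remaining 24 m³)
5 m³ → container 2 (remaining 19 m³)
3 m³ → container 2 (remaining 16 m³)
9 m³ → container 2 (remaining 7 m³)
3 m³ → container 2 (remaining 4 m³)
2 containers × 40 m³ = 80 m³; used 76 m³; unused 4 m³.

4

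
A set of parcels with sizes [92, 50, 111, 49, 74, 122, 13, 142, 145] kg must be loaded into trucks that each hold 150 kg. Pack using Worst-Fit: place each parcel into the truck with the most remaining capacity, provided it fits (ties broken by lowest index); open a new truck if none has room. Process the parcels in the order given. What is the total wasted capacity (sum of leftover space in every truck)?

102

92 kg → truck 1 (remaining 58 kg)
50 kg → truck 1 (remaining 8 kg)
111 kg → truck 2 (remaining 39 kg)
49 kg → truck 3 (remaining 101 kg)
74 kg → truck 3 (remaining 27 kg)
122 kg → truck 4 (remaining 28 kg)
13 kg → truck 2 (remaining 26 kg)
142 kg → truck 5 (remaining 8 kg)
145 kg → truck 6 (remaining 5 kg)
6 trucks × 150 kg = 900 kg; used 798 kg; unused 102 kg.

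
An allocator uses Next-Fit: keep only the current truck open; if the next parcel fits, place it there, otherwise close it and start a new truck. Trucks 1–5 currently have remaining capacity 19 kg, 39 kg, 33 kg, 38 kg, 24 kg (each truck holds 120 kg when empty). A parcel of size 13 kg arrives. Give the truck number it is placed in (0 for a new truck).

5

Next-Fit only looks at truck 5, which has 24 kg free.
13 kg fits there.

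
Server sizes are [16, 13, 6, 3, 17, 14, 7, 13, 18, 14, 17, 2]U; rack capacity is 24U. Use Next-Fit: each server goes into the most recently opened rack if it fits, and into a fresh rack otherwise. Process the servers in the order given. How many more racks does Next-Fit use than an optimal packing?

Next-Fit: [16] [13,6,3] [17] [14,7] [13] [18] [14] [17,2] → 8 racks.
8 servers exceed 12U (half the capacity), and no two of those can share a rack, so at least 8 racks are needed.
So 8 is already optimal.

0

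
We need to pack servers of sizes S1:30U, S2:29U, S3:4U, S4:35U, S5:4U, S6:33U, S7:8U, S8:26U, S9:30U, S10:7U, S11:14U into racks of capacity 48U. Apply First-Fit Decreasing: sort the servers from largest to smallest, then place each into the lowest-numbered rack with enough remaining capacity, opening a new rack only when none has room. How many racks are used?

Sorted descending: 35, 33, 30, 30, 29, 26, 14, 8, 7, 4, 4.
rack 1: place 35U, 13U left
rack 2: place 33U, 15U left
rack 3: place 30U, 18U left
rack 4: place 30U, 18U left
rack 5: place 29U, 19U left
rack 6: place 26U, 22U left
rack 2: place 14U, 1U left
rack 1: place 8U, 5U left
rack 3: place 7U, 11U left
rack 1: place 4U, 1U left
rack 3: place 4U, 7U left

6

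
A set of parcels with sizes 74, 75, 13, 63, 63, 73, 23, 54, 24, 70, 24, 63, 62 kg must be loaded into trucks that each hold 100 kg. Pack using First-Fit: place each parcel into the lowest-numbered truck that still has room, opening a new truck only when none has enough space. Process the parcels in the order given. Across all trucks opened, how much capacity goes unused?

219

truck 1: place 74 kg, 26 kg left
truck 2: place 75 kg, 25 kg left
truck 1: place 13 kg, 13 kg left
truck 3: place 63 kg, 37 kg left
truck 4: place 63 kg, 37 kg left
truck 5: place 73 kg, 27 kg left
truck 2: place 23 kg, 2 kg left
truck 6: place 54 kg, 46 kg left
truck 3: place 24 kg, 13 kg left
truck 7: place 70 kg, 30 kg left
truck 4: place 24 kg, 13 kg left
truck 8: place 63 kg, 37 kg left
truck 9: place 62 kg, 38 kg left
9 trucks × 100 kg = 900 kg; used 681 kg; unused 219 kg.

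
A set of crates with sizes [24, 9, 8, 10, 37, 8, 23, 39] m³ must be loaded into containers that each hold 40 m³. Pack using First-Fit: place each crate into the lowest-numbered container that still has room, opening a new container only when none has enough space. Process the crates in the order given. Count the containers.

24 m³ → container 1 (remaining 16 m³)
9 m³ → container 1 (remaining 7 m³)
8 m³ → container 2 (remaining 32 m³)
10 m³ → container 2 (remaining 22 m³)
37 m³ → container 3 (remaining 3 m³)
8 m³ → container 2 (remaining 14 m³)
23 m³ → container 4 (remaining 17 m³)
39 m³ → container 5 (remaining 1 m³)
Final containers: [24,9] [8,10,8] [37] [23] [39].

5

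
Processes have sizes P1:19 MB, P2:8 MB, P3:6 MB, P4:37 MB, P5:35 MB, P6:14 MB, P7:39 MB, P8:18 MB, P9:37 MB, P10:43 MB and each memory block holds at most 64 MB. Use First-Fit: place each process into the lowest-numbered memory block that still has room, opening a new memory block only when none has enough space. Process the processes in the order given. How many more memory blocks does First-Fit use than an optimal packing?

1

First-Fit: [19,8,6,14] [37,18] [35] [39] [37] [43] → 6 memory blocks.
5 processes exceed 32 MB (half the capacity), and no two of those can share a memory block, so at least 5 memory blocks are needed.
An optimal packing achieves that bound: [43,19] [39,18,6] [37,14,8] [37] [35] → 5 memory blocks.
Excess: 6 − 5 = 1.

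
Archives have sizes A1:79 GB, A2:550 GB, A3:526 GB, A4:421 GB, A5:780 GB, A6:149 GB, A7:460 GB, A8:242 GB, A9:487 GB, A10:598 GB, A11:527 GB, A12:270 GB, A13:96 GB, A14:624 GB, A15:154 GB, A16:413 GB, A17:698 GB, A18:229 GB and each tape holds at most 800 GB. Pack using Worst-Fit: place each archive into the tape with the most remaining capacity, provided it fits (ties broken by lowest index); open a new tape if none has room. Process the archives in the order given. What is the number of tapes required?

Put A1 (79 GB) in tape 1; 721 GB remain.
Put A2 (550 GB) in tape 1; 171 GB remain.
Put A3 (526 GB) in tape 2; 274 GB remain.
Put A4 (421 GB) in tape 3; 379 GB remain.
Put A5 (780 GB) in tape 4; 20 GB remain.
Put A6 (149 GB) in tape 3; 230 GB remain.
Put A7 (460 GB) in tape 5; 340 GB remain.
Put A8 (242 GB) in tape 5; 98 GB remain.
Put A9 (487 GB) in tape 6; 313 GB remain.
Put A10 (598 GB) in tape 7; 202 GB remain.
Put A11 (527 GB) in tape 8; 273 GB remain.
Put A12 (270 GB) in tape 6; 43 GB remain.
Put A13 (96 GB) in tape 2; 178 GB remain.
Put A14 (624 GB) in tape 9; 176 GB remain.
Put A15 (154 GB) in tape 8; 119 GB remain.
Put A16 (413 GB) in tape 10; 387 GB remain.
Put A17 (698 GB) in tape 11; 102 GB remain.
Put A18 (229 GB) in tape 10; 158 GB remain.

11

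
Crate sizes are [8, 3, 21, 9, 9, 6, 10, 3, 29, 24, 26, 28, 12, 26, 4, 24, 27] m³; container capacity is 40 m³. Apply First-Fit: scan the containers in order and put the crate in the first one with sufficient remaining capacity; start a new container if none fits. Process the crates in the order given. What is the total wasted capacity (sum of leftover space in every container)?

91

8 m³ → container 1 (remaining 32 m³)
3 m³ → container 1 (remaining 29 m³)
21 m³ → container 1 (remaining 8 m³)
9 m³ → container 2 (remaining 31 m³)
9 m³ → container 2 (remaining 22 m³)
6 m³ → container 1 (remaining 2 m³)
10 m³ → container 2 (remaining 12 m³)
3 m³ → container 2 (remaining 9 m³)
29 m³ → container 3 (remaining 11 m³)
24 m³ → container 4 (remaining 16 m³)
26 m³ → container 5 (remaining 14 m³)
28 m³ → container 6 (remaining 12 m³)
12 m³ → container 4 (remaining 4 m³)
26 m³ → container 7 (remaining 14 m³)
4 m³ → container 2 (remaining 5 m³)
24 m³ → container 8 (remaining 16 m³)
27 m³ → container 9 (remaining 13 m³)
9 containers × 40 m³ = 360 m³; used 269 m³; unused 91 m³.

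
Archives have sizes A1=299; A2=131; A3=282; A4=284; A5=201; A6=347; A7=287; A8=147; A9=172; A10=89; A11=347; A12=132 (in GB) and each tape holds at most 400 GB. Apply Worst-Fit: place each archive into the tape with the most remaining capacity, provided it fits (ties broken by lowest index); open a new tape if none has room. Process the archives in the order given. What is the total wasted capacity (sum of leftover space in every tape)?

882

A1 (299 GB) → tape 1 (remaining 101 GB)
A2 (131 GB) → tape 2 (remaining 269 GB)
A3 (282 GB) → tape 3 (remaining 118 GB)
A4 (284 GB) → tape 4 (remaining 116 GB)
A5 (201 GB) → tape 2 (remaining 68 GB)
A6 (347 GB) → tape 5 (remaining 53 GB)
A7 (287 GB) → tape 6 (remaining 113 GB)
A8 (147 GB) → tape 7 (remaining 253 GB)
A9 (172 GB) → tape 7 (remaining 81 GB)
A10 (89 GB) → tape 3 (remaining 29 GB)
A11 (347 GB) → tape 8 (remaining 53 GB)
A12 (132 GB) → tape 9 (remaining 268 GB)
9 tapes × 400 GB = 3600 GB; used 2718 GB; unused 882 GB.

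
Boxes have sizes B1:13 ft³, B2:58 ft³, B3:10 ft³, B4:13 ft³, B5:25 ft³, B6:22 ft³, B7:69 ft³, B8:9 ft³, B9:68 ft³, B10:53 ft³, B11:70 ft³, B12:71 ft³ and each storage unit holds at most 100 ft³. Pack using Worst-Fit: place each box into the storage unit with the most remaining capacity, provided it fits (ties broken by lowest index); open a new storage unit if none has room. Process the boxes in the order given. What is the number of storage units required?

7 storage units

B1 (13 ft³) → storage unit 1 (remaining 87 ft³)
B2 (58 ft³) → storage unit 1 (remaining 29 ft³)
B3 (10 ft³) → storage unit 1 (remaining 19 ft³)
B4 (13 ft³) → storage unit 1 (remaining 6 ft³)
B5 (25 ft³) → storage unit 2 (remaining 75 ft³)
B6 (22 ft³) → storage unit 2 (remaining 53 ft³)
B7 (69 ft³) → storage unit 3 (remaining 31 ft³)
B8 (9 ft³) → storage unit 2 (remaining 44 ft³)
B9 (68 ft³) → storage unit 4 (remaining 32 ft³)
B10 (53 ft³) → storage unit 5 (remaining 47 ft³)
B11 (70 ft³) → storage unit 6 (remaining 30 ft³)
B12 (71 ft³) → storage unit 7 (remaining 29 ft³)
Final storage units: [13,58,10,13] [25,22,9] [69] [68] [53] [70] [71].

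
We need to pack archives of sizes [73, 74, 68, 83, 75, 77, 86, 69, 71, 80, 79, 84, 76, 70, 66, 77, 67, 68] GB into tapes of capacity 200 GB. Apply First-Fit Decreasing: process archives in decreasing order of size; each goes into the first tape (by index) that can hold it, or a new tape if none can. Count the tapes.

Sorted descending: 86, 84, 83, 80, 79, 77, 77, 76, 75, 74, 73, 71, 70, 69, 68, 68, 67, 66.
Put 86 GB in tape 1; 114 GB remain.
Put 84 GB in tape 1; 30 GB remain.
Put 83 GB in tape 2; 117 GB remain.
Put 80 GB in tape 2; 37 GB remain.
Put 79 GB in tape 3; 121 GB remain.
Put 77 GB in tape 3; 44 GB remain.
Put 77 GB in tape 4; 123 GB remain.
Put 76 GB in tape 4; 47 GB remain.
Put 75 GB in tape 5; 125 GB remain.
Put 74 GB in tape 5; 51 GB remain.
Put 73 GB in tape 6; 127 GB remain.
Put 71 GB in tape 6; 56 GB remain.
Put 70 GB in tape 7; 130 GB remain.
Put 69 GB in tape 7; 61 GB remain.
Put 68 GB in tape 8; 132 GB remain.
Put 68 GB in tape 8; 64 GB remain.
Put 67 GB in tape 9; 133 GB remain.
Put 66 GB in tape 9; 67 GB remain.

9 tapes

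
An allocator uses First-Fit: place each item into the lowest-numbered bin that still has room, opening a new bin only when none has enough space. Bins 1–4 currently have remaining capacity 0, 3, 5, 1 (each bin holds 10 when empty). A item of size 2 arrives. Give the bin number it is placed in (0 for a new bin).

2

Bins with room: bin 2 (3), bin 3 (5).
The first with room is bin 2.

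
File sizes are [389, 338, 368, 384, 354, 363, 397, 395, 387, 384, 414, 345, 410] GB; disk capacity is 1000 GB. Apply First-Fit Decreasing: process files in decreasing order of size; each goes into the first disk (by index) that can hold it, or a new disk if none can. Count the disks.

7

Sorted descending: 414, 410, 397, 395, 389, 387, 384, 384, 368, 363, 354, 345, 338.
Put 414 GB in disk 1; 586 GB remain.
Put 410 GB in disk 1; 176 GB remain.
Put 397 GB in disk 2; 603 GB remain.
Put 395 GB in disk 2; 208 GB remain.
Put 389 GB in disk 3; 611 GB remain.
Put 387 GB in disk 3; 224 GB remain.
Put 384 GB in disk 4; 616 GB remain.
Put 384 GB in disk 4; 232 GB remain.
Put 368 GB in disk 5; 632 GB remain.
Put 363 GB in disk 5; 269 GB remain.
Put 354 GB in disk 6; 646 GB remain.
Put 345 GB in disk 6; 301 GB remain.
Put 338 GB in disk 7; 662 GB remain.
Final disks: [414,410] [397,395] [389,387] [384,384] [368,363] [354,345] [338].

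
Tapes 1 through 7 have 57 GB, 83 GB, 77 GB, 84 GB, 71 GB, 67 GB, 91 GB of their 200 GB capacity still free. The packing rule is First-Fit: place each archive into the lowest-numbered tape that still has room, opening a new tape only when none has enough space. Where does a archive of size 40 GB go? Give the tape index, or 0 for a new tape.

Tapes with room: tape 1 (57 GB), tape 2 (83 GB), tape 3 (77 GB), tape 4 (84 GB), tape 5 (71 GB), tape 6 (67 GB), tape 7 (91 GB).
The first with room is tape 1.

1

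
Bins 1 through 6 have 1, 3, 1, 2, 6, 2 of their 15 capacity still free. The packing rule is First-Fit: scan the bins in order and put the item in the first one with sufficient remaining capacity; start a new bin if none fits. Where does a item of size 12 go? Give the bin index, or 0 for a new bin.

No bin has ≥ 12 free, so a new bin is opened.

0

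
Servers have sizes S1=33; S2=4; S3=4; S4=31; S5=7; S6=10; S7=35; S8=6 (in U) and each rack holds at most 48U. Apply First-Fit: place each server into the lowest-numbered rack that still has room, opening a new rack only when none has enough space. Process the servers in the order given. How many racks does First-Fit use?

S1 (33U) → rack 1 (remaining 15U)
S2 (4U) → rack 1 (remaining 11U)
S3 (4U) → rack 1 (remaining 7U)
S4 (31U) → rack 2 (remaining 17U)
S5 (7U) → rack 1 (remaining 0U)
S6 (10U) → rack 2 (remaining 7U)
S7 (35U) → rack 3 (remaining 13U)
S8 (6U) → rack 2 (remaining 1U)

3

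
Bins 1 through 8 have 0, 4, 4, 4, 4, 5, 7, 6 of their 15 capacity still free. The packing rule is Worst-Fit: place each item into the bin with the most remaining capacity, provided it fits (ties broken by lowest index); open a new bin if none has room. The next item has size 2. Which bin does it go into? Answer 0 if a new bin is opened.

7

Bins with room: bin 2 (4), bin 3 (4), bin 4 (4), bin 5 (4), bin 6 (5), bin 7 (7), bin 8 (6).
Most room is bin 7 with 7 free.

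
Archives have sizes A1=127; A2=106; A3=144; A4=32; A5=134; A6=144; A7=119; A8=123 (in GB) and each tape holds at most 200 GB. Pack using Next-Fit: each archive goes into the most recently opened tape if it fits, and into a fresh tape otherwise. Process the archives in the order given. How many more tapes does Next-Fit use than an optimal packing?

Next-Fit: [127] [106] [144,32] [134] [144] [119] [123] → 7 tapes.
7 archives exceed 100 GB (half the capacity), and no two of those can share a tape, so at least 7 tapes are needed.
So 7 is already optimal.

0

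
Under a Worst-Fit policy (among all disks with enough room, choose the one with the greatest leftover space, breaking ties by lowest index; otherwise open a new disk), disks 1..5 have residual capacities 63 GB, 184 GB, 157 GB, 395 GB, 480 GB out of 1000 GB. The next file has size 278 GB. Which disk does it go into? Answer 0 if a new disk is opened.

Disks with room: disk 4 (395 GB), disk 5 (480 GB).
Most room is disk 5 with 480 GB free.

5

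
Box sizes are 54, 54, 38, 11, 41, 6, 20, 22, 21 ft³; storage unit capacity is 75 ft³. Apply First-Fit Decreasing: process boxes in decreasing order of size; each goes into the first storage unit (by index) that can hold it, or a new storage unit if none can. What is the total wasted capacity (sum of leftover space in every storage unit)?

33

Sorted descending: 54, 54, 41, 38, 22, 21, 20, 11, 6.
Put 54 ft³ in storage unit 1; 21 ft³ remain.
Put 54 ft³ in storage unit 2; 21 ft³ remain.
Put 41 ft³ in storage unit 3; 34 ft³ remain.
Put 38 ft³ in storage unit 4; 37 ft³ remain.
Put 22 ft³ in storage unit 3; 12 ft³ remain.
Put 21 ft³ in storage unit 1; 0 ft³ remain.
Put 20 ft³ in storage unit 2; 1 ft³ remain.
Put 11 ft³ in storage unit 3; 1 ft³ remain.
Put 6 ft³ in storage unit 4; 31 ft³ remain.
4 storage units × 75 ft³ = 300 ft³; used 267 ft³; unused 33 ft³.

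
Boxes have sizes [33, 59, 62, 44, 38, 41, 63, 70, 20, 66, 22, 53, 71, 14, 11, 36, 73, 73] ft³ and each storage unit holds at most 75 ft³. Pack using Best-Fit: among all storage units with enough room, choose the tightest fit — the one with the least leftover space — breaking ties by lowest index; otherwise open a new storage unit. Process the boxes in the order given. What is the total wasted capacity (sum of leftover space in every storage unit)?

126

33 ft³ → storage unit 1 (remaining 42 ft³)
59 ft³ → storage unit 2 (remaining 16 ft³)
62 ft³ → storage unit 3 (remaining 13 ft³)
44 ft³ → storage unit 4 (remaining 31 ft³)
38 ft³ → storage unit 1 (remaining 4 ft³)
41 ft³ → storage unit 5 (remaining 34 ft³)
63 ft³ → storage unit 6 (remaining 12 ft³)
70 ft³ → storage unit 7 (remaining 5 ft³)
20 ft³ → storage unit 4 (remaining 11 ft³)
66 ft³ → storage unit 8 (remaining 9 ft³)
22 ft³ → storage unit 5 (remaining 12 ft³)
53 ft³ → storage unit 9 (remaining 22 ft³)
71 ft³ → storage unit 10 (remaining 4 ft³)
14 ft³ → storage unit 2 (remaining 2 ft³)
11 ft³ → storage unit 4 (remaining 0 ft³)
36 ft³ → storage unit 11 (remaining 39 ft³)
73 ft³ → storage unit 12 (remaining 2 ft³)
73 ft³ → storage unit 13 (remaining 2 ft³)
13 storage units × 75 ft³ = 975 ft³; used 849 ft³; unused 126 ft³.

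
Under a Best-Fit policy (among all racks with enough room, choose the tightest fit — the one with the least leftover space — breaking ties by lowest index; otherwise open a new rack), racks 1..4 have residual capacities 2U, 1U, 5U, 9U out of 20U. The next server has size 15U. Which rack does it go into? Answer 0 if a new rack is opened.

0

No rack has ≥ 15U free, so a new rack is opened.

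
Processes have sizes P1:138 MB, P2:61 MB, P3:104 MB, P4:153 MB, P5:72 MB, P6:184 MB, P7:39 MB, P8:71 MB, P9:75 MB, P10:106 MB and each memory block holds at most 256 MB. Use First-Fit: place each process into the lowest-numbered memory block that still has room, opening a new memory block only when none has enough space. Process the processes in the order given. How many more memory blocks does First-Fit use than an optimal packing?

1

First-Fit: [138,61,39] [104,72,71] [153,75] [184] [106] → 5 memory blocks.
Total size 1003 MB; any packing needs at least ⌈1003/256⌉ = 4 memory blocks.
An optimal packing achieves that bound: [184,72] [153,61,39] [138,106] [104,75,71] → 4 memory blocks.
Excess: 5 − 4 = 1.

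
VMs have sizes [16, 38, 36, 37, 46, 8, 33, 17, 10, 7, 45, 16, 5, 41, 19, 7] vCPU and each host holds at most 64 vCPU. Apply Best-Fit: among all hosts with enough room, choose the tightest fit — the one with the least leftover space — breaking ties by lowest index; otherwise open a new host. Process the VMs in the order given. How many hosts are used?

7 hosts

host 1: place 16 vCPU, 48 vCPU left
host 1: place 38 vCPU, 10 vCPU left
host 2: place 36 vCPU, 28 vCPU left
host 3: place 37 vCPU, 27 vCPU left
host 4: place 46 vCPU, 18 vCPU left
host 1: place 8 vCPU, 2 vCPU left
host 5: place 33 vCPU, 31 vCPU left
host 4: place 17 vCPU, 1 vCPU left
host 3: place 10 vCPU, 17 vCPU left
host 3: place 7 vCPU, 10 vCPU left
host 6: place 45 vCPU, 19 vCPU left
host 6: place 16 vCPU, 3 vCPU left
host 3: place 5 vCPU, 5 vCPU left
host 7: place 41 vCPU, 23 vCPU left
host 7: place 19 vCPU, 4 vCPU left
host 2: place 7 vCPU, 21 vCPU left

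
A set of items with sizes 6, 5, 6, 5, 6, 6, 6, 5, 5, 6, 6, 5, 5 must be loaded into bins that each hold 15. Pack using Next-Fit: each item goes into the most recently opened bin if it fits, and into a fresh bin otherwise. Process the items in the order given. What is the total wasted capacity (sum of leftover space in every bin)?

33

Put 6 in bin 1; 9 remain.
Put 5 in bin 1; 4 remain.
Put 6 in bin 2; 9 remain.
Put 5 in bin 2; 4 remain.
Put 6 in bin 3; 9 remain.
Put 6 in bin 3; 3 remain.
Put 6 in bin 4; 9 remain.
Put 5 in bin 4; 4 remain.
Put 5 in bin 5; 10 remain.
Put 6 in bin 5; 4 remain.
Put 6 in bin 6; 9 remain.
Put 5 in bin 6; 4 remain.
Put 5 in bin 7; 10 remain.
7 bins × 15 = 105; used 72; unused 33.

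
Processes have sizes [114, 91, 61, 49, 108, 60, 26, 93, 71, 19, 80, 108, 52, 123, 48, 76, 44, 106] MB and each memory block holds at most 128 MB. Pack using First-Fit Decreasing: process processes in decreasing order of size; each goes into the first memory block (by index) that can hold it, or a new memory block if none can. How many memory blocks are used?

Sorted descending: 123, 114, 108, 108, 106, 93, 91, 80, 76, 71, 61, 60, 52, 49, 48, 44, 26, 19.
memory block 1: place 123 MB, 5 MB left
memory block 2: place 114 MB, 14 MB left
memory block 3: place 108 MB, 20 MB left
memory block 4: place 108 MB, 20 MB left
memory block 5: place 106 MB, 22 MB left
memory block 6: place 93 MB, 35 MB left
memory block 7: place 91 MB, 37 MB left
memory block 8: place 80 MB, 48 MB left
memory block 9: place 76 MB, 52 MB left
memory block 10: place 71 MB, 57 MB left
memory block 11: place 61 MB, 67 MB left
memory block 11: place 60 MB, 7 MB left
memory block 9: place 52 MB, 0 MB left
memory block 10: place 49 MB, 8 MB left
memory block 8: place 48 MB, 0 MB left
memory block 12: place 44 MB, 84 MB left
memory block 6: place 26 MB, 9 MB left
memory block 3: place 19 MB, 1 MB left

12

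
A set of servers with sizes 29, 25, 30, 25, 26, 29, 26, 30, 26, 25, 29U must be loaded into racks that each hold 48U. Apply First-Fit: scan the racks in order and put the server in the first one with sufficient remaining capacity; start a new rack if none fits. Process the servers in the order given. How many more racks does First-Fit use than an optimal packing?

First-Fit: [29] [25] [30] [25] [26] [29] [26] [30] [26] [25] [29] → 11 racks.
11 servers exceed 24U (half the capacity), and no two of those can share a rack, so at least 11 racks are needed.
So 11 is already optimal.

0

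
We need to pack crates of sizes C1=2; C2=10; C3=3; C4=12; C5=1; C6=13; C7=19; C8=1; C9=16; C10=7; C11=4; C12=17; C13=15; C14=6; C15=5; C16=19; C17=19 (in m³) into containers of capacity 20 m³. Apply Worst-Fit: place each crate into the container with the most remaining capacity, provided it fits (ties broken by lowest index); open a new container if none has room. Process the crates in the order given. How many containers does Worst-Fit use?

Put C1 (2 m³) in container 1; 18 m³ remain.
Put C2 (10 m³) in container 1; 8 m³ remain.
Put C3 (3 m³) in container 1; 5 m³ remain.
Put C4 (12 m³) in container 2; 8 m³ remain.
Put C5 (1 m³) in container 2; 7 m³ remain.
Put C6 (13 m³) in container 3; 7 m³ remain.
Put C7 (19 m³) in container 4; 1 m³ remain.
Put C8 (1 m³) in container 2; 6 m³ remain.
Put C9 (16 m³) in container 5; 4 m³ remain.
Put C10 (7 m³) in container 3; 0 m³ remain.
Put C11 (4 m³) in container 2; 2 m³ remain.
Put C12 (17 m³) in container 6; 3 m³ remain.
Put C13 (15 m³) in container 7; 5 m³ remain.
Put C14 (6 m³) in container 8; 14 m³ remain.
Put C15 (5 m³) in container 8; 9 m³ remain.
Put C16 (19 m³) in container 9; 1 m³ remain.
Put C17 (19 m³) in container 10; 1 m³ remain.

10 containers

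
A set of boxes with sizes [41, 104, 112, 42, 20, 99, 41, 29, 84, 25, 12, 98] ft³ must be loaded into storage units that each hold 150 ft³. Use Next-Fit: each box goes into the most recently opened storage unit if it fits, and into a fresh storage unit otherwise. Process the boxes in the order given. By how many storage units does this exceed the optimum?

Next-Fit: [41,104] [112] [42,20] [99,41] [29,84,25,12] [98] → 6 storage units.
Total size 707 ft³; any packing needs at least ⌈707/150⌉ = 5 storage units.
An optimal packing achieves that bound: [112,29] [104,42] [99,41] [98,41] [84,25,20,12] → 5 storage units.
Excess: 6 − 5 = 1.

1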